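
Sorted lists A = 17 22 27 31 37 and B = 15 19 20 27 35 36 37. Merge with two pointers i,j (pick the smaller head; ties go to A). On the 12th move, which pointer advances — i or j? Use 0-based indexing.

j

i=0 j=0: A[i]=17>B[j]=15 take 15, j++
i=0 j=1: A[i]=17<=B[j]=19 take 17, i++
i=1 j=1: A[i]=22>B[j]=19 take 19, j++
i=1 j=2: A[i]=22>B[j]=20 take 20, j++
i=1 j=3: A[i]=22<=B[j]=27 take 22, i++
i=2 j=3: A[i]=27<=B[j]=27 take 27, i++
i=3 j=3: A[i]=31>B[j]=27 take 27, j++
i=3 j=4: A[i]=31<=B[j]=35 take 31, i++
i=4 j=4: A[i]=37>B[j]=35 take 35, j++
i=4 j=5: A[i]=37>B[j]=36 take 36, j++
i=4 j=6: A[i]=37<=B[j]=37 take 37, i++
i=5 j=6: A done, take B[j]=37, j++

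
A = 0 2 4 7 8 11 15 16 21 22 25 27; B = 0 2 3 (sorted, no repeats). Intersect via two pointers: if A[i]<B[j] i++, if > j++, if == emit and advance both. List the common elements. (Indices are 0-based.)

[i=0,j=0] 0==0 emit → i++,j++
[i=1,j=1] 2==2 emit → i++,j++
[i=2,j=2] 4>3 → j++

intersection = [0, 2]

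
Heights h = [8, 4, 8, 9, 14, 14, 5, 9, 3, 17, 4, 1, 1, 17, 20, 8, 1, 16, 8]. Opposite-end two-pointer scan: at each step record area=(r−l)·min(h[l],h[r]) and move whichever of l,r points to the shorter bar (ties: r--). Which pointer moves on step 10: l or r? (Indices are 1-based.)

[1,19] min(8,8)*18=144 best=144 * → r--
[1,18] min(8,16)*17=136 best=144 → l++
[2,18] min(4,16)*16=64 best=144 → l++
[3,18] min(8,16)*15=120 best=144 → l++
[4,18] min(9,16)*14=126 best=144 → l++
[5,18] min(14,16)*13=182 best=182 * → l++
[6,18] min(14,16)*12=168 best=182 → l++
[7,18] min(5,16)*11=55 best=182 → l++
[8,18] min(9,16)*10=90 best=182 → l++
[9,18] min(3,16)*9=27 best=182 → l++

l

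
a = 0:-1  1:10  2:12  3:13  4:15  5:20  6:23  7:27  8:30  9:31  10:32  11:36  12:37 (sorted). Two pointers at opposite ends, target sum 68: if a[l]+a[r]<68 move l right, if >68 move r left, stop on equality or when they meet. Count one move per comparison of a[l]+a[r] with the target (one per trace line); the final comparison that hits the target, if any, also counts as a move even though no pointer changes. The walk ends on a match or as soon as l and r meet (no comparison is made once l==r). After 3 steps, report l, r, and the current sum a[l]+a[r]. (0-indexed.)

l=0 r=12: -1+37=36 <68, l++
l=1 r=12: 10+37=47 <68, l++
l=2 r=12: 12+37=49 <68, l++

l=3, r=12, sum=50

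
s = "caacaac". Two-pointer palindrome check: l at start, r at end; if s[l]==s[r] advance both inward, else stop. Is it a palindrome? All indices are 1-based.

palindrome

[1,7] 'c'=='c' → l++,r--
[2,6] 'a'=='a' → l++,r--
[3,5] 'a'=='a' → l++,r--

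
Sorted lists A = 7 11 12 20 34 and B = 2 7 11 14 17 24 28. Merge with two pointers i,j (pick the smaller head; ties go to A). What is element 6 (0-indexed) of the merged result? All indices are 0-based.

merged[6] = 14

i=0 j=0: A[i]=7>B[j]=2 take 2, j++
i=0 j=1: A[i]=7<=B[j]=7 take 7, i++
i=1 j=1: A[i]=11>B[j]=7 take 7, j++
i=1 j=2: A[i]=11<=B[j]=11 take 11, i++
i=2 j=2: A[i]=12>B[j]=11 take 11, j++
i=2 j=3: A[i]=12<=B[j]=14 take 12, i++
i=3 j=3: A[i]=20>B[j]=14 take 14, j++
i=3 j=4: A[i]=20>B[j]=17 take 17, j++
i=3 j=5: A[i]=20<=B[j]=24 take 20, i++
i=4 j=5: A[i]=34>B[j]=24 take 24, j++
i=4 j=6: A[i]=34>B[j]=28 take 28, j++
i=4 j=7: B done, take A[i]=34, i++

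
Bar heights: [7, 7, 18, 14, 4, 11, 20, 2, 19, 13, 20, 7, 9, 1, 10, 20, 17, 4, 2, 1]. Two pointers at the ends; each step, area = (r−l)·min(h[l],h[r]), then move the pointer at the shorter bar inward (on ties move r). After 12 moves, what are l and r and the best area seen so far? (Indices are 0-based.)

l=6, r=13, best area=238

[0,19] min(7,1)*19=19 best=19 * → r--
[0,18] min(7,2)*18=36 best=36 * → r--
[0,17] min(7,4)*17=68 best=68 * → r--
[0,16] min(7,17)*16=112 best=112 * → l++
[1,16] min(7,17)*15=105 best=112 → l++
[2,16] min(18,17)*14=238 best=238 * → r--
[2,15] min(18,20)*13=234 best=238 → l++
[3,15] min(14,20)*12=168 best=238 → l++
[4,15] min(4,20)*11=44 best=238 → l++
[5,15] min(11,20)*10=110 best=238 → l++
[6,15] min(20,20)*9=180 best=238 → r--
[6,14] min(20,10)*8=80 best=238 → r--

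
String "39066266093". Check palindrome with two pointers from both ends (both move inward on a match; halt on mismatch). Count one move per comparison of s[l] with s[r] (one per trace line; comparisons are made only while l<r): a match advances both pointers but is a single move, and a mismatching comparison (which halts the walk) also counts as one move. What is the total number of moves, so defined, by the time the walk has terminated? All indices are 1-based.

l=1 r=11: '3'=='3', l++,r--
l=2 r=10: '9'=='9', l++,r--
l=3 r=9: '0'=='0', l++,r--
l=4 r=8: '6'=='6', l++,r--
l=5 r=7: '6'=='6', l++,r--

5 moves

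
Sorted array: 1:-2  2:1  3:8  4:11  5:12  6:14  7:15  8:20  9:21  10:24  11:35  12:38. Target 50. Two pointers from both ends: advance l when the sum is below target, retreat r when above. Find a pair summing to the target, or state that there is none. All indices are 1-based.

[1,12] -2+38=36 <50 → l++
[2,12] 1+38=39 <50 → l++
[3,12] 8+38=46 <50 → l++
[4,12] 11+38=49 <50 → l++
[5,12] 12+38=50 → found

(12, 38)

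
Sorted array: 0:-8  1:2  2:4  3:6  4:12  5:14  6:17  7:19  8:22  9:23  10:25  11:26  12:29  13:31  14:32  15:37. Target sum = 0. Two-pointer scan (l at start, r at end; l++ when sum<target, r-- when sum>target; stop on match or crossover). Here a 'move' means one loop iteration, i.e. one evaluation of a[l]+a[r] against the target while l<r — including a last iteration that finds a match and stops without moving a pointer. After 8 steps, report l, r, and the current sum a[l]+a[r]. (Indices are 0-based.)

l=0, r=7, sum=11

l=0 r=15: -8+37=29 >0, r--
l=0 r=14: -8+32=24 >0, r--
l=0 r=13: -8+31=23 >0, r--
l=0 r=12: -8+29=21 >0, r--
l=0 r=11: -8+26=18 >0, r--
l=0 r=10: -8+25=17 >0, r--
l=0 r=9: -8+23=15 >0, r--
l=0 r=8: -8+22=14 >0, r--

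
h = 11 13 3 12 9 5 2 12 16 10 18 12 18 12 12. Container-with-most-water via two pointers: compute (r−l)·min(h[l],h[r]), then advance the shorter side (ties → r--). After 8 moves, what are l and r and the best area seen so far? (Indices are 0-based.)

l=6, r=12, best area=156

l=0 r=14: min(11,12)*14=154 best=154 *, l++
l=1 r=14: min(13,12)*13=156 best=156 *, r--
l=1 r=13: min(13,12)*12=144 best=156, r--
l=1 r=12: min(13,18)*11=143 best=156, l++
l=2 r=12: min(3,18)*10=30 best=156, l++
l=3 r=12: min(12,18)*9=108 best=156, l++
l=4 r=12: min(9,18)*8=72 best=156, l++
l=5 r=12: min(5,18)*7=35 best=156, l++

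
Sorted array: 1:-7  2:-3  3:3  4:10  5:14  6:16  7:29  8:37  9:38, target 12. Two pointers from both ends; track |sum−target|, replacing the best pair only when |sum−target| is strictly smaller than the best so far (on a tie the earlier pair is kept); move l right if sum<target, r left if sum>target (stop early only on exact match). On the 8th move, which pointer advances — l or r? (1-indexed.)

[1,9] -7+38=31 d=19 * → r--
[1,8] -7+37=30 d=18 * → r--
[1,7] -7+29=22 d=10 * → r--
[1,6] -7+16=9 d=3 * → l++
[2,6] -3+16=13 d=1 * → r--
[2,5] -3+14=11 d=1 → l++
[3,5] 3+14=17 d=5 → r--
[3,4] 3+10=13 d=1 → r--

r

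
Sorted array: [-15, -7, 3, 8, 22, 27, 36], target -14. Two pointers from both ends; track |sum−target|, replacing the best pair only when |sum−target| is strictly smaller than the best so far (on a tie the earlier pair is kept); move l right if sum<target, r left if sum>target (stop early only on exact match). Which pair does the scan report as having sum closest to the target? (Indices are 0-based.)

l=0 r=6: -15+36=21 d=35 *, r--
l=0 r=5: -15+27=12 d=26 *, r--
l=0 r=4: -15+22=7 d=21 *, r--
l=0 r=3: -15+8=-7 d=7 *, r--
l=0 r=2: -15+3=-12 d=2 *, r--
l=0 r=1: -15+-7=-22 d=8, l++

pair (-15, 3) with sum -12 (|Δ|=2)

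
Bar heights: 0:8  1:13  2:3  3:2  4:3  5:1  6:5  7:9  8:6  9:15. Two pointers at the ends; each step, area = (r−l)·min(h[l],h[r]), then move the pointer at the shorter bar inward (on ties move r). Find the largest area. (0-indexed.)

[0,9] min(8,15)*9=72 best=72 * → l++
[1,9] min(13,15)*8=104 best=104 * → l++
[2,9] min(3,15)*7=21 best=104 → l++
[3,9] min(2,15)*6=12 best=104 → l++
[4,9] min(3,15)*5=15 best=104 → l++
[5,9] min(1,15)*4=4 best=104 → l++
[6,9] min(5,15)*3=15 best=104 → l++
[7,9] min(9,15)*2=18 best=104 → l++
[8,9] min(6,15)*1=6 best=104 → l++

max area = 104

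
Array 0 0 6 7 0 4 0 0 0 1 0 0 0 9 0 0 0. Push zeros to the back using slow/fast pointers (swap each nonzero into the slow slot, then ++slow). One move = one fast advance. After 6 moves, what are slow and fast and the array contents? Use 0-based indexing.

slow=3, fast=6, a=[6, 7, 4, 0, 0, 0, 0, 0, 0, 1, 0, 0, 0, 9, 0, 0, 0]

(s=0,f=0) a[fast]=0 → fast++
(s=0,f=1) a[fast]=0 → fast++
(s=0,f=2) a[fast]=6≠0 swap→a[0]=6 → slow++,fast++
(s=1,f=3) a[fast]=7≠0 swap→a[1]=7 → slow++,fast++
(s=2,f=4) a[fast]=0 → fast++
(s=2,f=5) a[fast]=4≠0 swap→a[2]=4 → slow++,fast++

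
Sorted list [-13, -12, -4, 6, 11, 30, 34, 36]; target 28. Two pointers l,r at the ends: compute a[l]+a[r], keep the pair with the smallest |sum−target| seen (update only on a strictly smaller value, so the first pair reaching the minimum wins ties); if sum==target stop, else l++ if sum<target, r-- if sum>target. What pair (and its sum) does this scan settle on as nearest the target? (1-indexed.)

[1,8] -13+36=23 d=5 * → l++
[2,8] -12+36=24 d=4 * → l++
[3,8] -4+36=32 d=4 → r--
[3,7] -4+34=30 d=2 * → r--
[3,6] -4+30=26 d=2 → l++
[4,6] 6+30=36 d=8 → r--
[4,5] 6+11=17 d=11 → l++

pair (-4, 34) with sum 30 (|Δ|=2)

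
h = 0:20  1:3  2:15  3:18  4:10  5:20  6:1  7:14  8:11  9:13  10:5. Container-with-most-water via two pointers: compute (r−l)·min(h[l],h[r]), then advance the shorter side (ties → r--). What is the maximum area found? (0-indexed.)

max area = 117

[0,10] min(20,5)*10=50 best=50 * → r--
[0,9] min(20,13)*9=117 best=117 * → r--
[0,8] min(20,11)*8=88 best=117 → r--
[0,7] min(20,14)*7=98 best=117 → r--
[0,6] min(20,1)*6=6 best=117 → r--
[0,5] min(20,20)*5=100 best=117 → r--
[0,4] min(20,10)*4=40 best=117 → r--
[0,3] min(20,18)*3=54 best=117 → r--
[0,2] min(20,15)*2=30 best=117 → r--
[0,1] min(20,3)*1=3 best=117 → r--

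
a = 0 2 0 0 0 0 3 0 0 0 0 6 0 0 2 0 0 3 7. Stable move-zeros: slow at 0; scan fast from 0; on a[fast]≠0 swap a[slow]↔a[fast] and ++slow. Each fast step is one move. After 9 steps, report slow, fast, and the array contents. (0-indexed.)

slow=2, fast=9, a=[2, 3, 0, 0, 0, 0, 0, 0, 0, 0, 0, 6, 0, 0, 2, 0, 0, 3, 7]

slow=0 fast=0: a[fast]=0, fast++
slow=0 fast=1: a[fast]=2≠0 swap→a[0]=2, slow++,fast++
slow=1 fast=2: a[fast]=0, fast++
slow=1 fast=3: a[fast]=0, fast++
slow=1 fast=4: a[fast]=0, fast++
slow=1 fast=5: a[fast]=0, fast++
slow=1 fast=6: a[fast]=3≠0 swap→a[1]=3, slow++,fast++
slow=2 fast=7: a[fast]=0, fast++
slow=2 fast=8: a[fast]=0, fast++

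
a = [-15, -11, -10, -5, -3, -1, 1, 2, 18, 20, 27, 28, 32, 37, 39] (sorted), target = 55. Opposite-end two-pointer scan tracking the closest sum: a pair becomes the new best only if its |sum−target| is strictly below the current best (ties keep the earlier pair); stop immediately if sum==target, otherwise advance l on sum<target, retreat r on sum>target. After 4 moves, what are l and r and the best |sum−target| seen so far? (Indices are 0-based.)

l=4, r=14, best |Δ|=21

l=0 r=14: -15+39=24 d=31 *, l++
l=1 r=14: -11+39=28 d=27 *, l++
l=2 r=14: -10+39=29 d=26 *, l++
l=3 r=14: -5+39=34 d=21 *, l++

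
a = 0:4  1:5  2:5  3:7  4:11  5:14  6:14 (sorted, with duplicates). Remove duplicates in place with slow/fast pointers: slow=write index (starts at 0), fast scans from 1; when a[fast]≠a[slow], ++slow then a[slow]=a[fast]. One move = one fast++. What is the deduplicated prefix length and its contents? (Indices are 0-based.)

(s=0,f=1) a[fast]=5≠a[slow]=4 write a[1]=5 → slow++,fast++
(s=1,f=2) a[fast]=5=a[slow] dup → fast++
(s=1,f=3) a[fast]=7≠a[slow]=5 write a[2]=7 → slow++,fast++
(s=2,f=4) a[fast]=11≠a[slow]=7 write a[3]=11 → slow++,fast++
(s=3,f=5) a[fast]=14≠a[slow]=11 write a[4]=14 → slow++,fast++
(s=4,f=6) a[fast]=14=a[slow] dup → fast++

length 5; prefix = [4, 5, 7, 11, 14]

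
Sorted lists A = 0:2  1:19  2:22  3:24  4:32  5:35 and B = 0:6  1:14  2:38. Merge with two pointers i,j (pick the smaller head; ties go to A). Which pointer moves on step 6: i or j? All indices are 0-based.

[i=0,j=0] A[i]=2<=B[j]=6 take 2 → i++
[i=1,j=0] A[i]=19>B[j]=6 take 6 → j++
[i=1,j=1] A[i]=19>B[j]=14 take 14 → j++
[i=1,j=2] A[i]=19<=B[j]=38 take 19 → i++
[i=2,j=2] A[i]=22<=B[j]=38 take 22 → i++
[i=3,j=2] A[i]=24<=B[j]=38 take 24 → i++

i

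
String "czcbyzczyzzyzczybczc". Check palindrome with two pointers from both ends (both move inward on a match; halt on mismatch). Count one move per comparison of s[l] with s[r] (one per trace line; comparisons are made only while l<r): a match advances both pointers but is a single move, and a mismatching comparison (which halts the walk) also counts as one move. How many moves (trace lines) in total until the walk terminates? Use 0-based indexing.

[0,19] 'c'=='c' → l++,r--
[1,18] 'z'=='z' → l++,r--
[2,17] 'c'=='c' → l++,r--
[3,16] 'b'=='b' → l++,r--
[4,15] 'y'=='y' → l++,r--
[5,14] 'z'=='z' → l++,r--
[6,13] 'c'=='c' → l++,r--
[7,12] 'z'=='z' → l++,r--
[8,11] 'y'=='y' → l++,r--
[9,10] 'z'=='z' → l++,r--

10 moves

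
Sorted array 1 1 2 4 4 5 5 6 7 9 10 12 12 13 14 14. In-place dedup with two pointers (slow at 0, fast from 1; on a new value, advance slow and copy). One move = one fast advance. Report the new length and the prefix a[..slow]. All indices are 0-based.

length 11; prefix = [1, 2, 4, 5, 6, 7, 9, 10, 12, 13, 14]

slow=0 fast=1: a[fast]=1=a[slow] dup, fast++
slow=0 fast=2: a[fast]=2≠a[slow]=1 write a[1]=2, slow++,fast++
slow=1 fast=3: a[fast]=4≠a[slow]=2 write a[2]=4, slow++,fast++
slow=2 fast=4: a[fast]=4=a[slow] dup, fast++
slow=2 fast=5: a[fast]=5≠a[slow]=4 write a[3]=5, slow++,fast++
slow=3 fast=6: a[fast]=5=a[slow] dup, fast++
slow=3 fast=7: a[fast]=6≠a[slow]=5 write a[4]=6, slow++,fast++
slow=4 fast=8: a[fast]=7≠a[slow]=6 write a[5]=7, slow++,fast++
slow=5 fast=9: a[fast]=9≠a[slow]=7 write a[6]=9, slow++,fast++
slow=6 fast=10: a[fast]=10≠a[slow]=9 write a[7]=10, slow++,fast++
slow=7 fast=11: a[fast]=12≠a[slow]=10 write a[8]=12, slow++,fast++
slow=8 fast=12: a[fast]=12=a[slow] dup, fast++
slow=8 fast=13: a[fast]=13≠a[slow]=12 write a[9]=13, slow++,fast++
slow=9 fast=14: a[fast]=14≠a[slow]=13 write a[10]=14, slow++,fast++
slow=10 fast=15: a[fast]=14=a[slow] dup, fast++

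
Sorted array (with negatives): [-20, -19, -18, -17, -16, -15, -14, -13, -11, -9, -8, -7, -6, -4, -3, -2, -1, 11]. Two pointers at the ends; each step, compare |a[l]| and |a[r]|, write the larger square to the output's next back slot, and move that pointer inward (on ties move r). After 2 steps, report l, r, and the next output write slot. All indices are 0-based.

l=2, r=17, next write slot=15

l=0 r=17: |-20|>|11| out[17]=400, l++
l=1 r=17: |-19|>|11| out[16]=361, l++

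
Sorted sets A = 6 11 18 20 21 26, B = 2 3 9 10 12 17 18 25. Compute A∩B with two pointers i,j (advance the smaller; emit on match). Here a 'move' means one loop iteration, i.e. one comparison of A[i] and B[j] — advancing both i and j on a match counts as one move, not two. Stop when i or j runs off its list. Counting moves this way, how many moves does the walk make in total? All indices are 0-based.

[i=0,j=0] 6>2 → j++
[i=0,j=1] 6>3 → j++
[i=0,j=2] 6<9 → i++
[i=1,j=2] 11>9 → j++
[i=1,j=3] 11>10 → j++
[i=1,j=4] 11<12 → i++
[i=2,j=4] 18>12 → j++
[i=2,j=5] 18>17 → j++
[i=2,j=6] 18==18 emit → i++,j++
[i=3,j=7] 20<25 → i++
[i=4,j=7] 21<25 → i++
[i=5,j=7] 26>25 → j++

12 moves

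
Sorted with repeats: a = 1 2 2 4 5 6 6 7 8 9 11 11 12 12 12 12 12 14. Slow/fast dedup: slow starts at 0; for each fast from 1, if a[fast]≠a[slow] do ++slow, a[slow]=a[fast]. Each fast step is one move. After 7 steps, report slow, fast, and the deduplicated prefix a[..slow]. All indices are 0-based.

slow=5, fast=8, prefix=[1, 2, 4, 5, 6, 7]

(s=0,f=1) a[fast]=2≠a[slow]=1 write a[1]=2 → slow++,fast++
(s=1,f=2) a[fast]=2=a[slow] dup → fast++
(s=1,f=3) a[fast]=4≠a[slow]=2 write a[2]=4 → slow++,fast++
(s=2,f=4) a[fast]=5≠a[slow]=4 write a[3]=5 → slow++,fast++
(s=3,f=5) a[fast]=6≠a[slow]=5 write a[4]=6 → slow++,fast++
(s=4,f=6) a[fast]=6=a[slow] dup → fast++
(s=4,f=7) a[fast]=7≠a[slow]=6 write a[5]=7 → slow++,fast++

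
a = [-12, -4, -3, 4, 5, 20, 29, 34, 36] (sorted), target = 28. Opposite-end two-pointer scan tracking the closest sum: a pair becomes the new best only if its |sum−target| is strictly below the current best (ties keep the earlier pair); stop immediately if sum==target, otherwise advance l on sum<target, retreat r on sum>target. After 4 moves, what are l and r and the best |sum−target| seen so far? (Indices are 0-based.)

l=0 r=8: -12+36=24 d=4 *, l++
l=1 r=8: -4+36=32 d=4, r--
l=1 r=7: -4+34=30 d=2 *, r--
l=1 r=6: -4+29=25 d=3, l++

l=2, r=6, best |Δ|=2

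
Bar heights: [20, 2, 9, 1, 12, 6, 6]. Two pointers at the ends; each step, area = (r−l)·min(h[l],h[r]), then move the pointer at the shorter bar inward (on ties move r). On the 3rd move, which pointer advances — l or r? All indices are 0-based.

r

l=0 r=6: min(20,6)*6=36 best=36 *, r--
l=0 r=5: min(20,6)*5=30 best=36, r--
l=0 r=4: min(20,12)*4=48 best=48 *, r--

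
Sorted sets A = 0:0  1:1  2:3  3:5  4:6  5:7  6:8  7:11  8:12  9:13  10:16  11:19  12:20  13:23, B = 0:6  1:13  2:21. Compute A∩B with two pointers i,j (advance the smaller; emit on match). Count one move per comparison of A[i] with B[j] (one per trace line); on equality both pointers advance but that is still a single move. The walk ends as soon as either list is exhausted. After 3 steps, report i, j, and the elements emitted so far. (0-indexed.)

i=0 j=0: 0<6, i++
i=1 j=0: 1<6, i++
i=2 j=0: 3<6, i++

i=3, j=0, emitted=[]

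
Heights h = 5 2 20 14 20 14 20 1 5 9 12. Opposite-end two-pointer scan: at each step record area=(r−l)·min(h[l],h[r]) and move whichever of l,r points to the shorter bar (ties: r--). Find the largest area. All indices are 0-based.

max area = 96

l=0 r=10: min(5,12)*10=50 best=50 *, l++
l=1 r=10: min(2,12)*9=18 best=50, l++
l=2 r=10: min(20,12)*8=96 best=96 *, r--
l=2 r=9: min(20,9)*7=63 best=96, r--
l=2 r=8: min(20,5)*6=30 best=96, r--
l=2 r=7: min(20,1)*5=5 best=96, r--
l=2 r=6: min(20,20)*4=80 best=96, r--
l=2 r=5: min(20,14)*3=42 best=96, r--
l=2 r=4: min(20,20)*2=40 best=96, r--
l=2 r=3: min(20,14)*1=14 best=96, r--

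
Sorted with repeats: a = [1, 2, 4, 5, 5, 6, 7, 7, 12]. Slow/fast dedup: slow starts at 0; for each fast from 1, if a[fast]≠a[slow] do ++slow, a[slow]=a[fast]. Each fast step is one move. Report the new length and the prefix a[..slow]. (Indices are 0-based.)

slow=0 fast=1: a[fast]=2≠a[slow]=1 write a[1]=2, slow++,fast++
slow=1 fast=2: a[fast]=4≠a[slow]=2 write a[2]=4, slow++,fast++
slow=2 fast=3: a[fast]=5≠a[slow]=4 write a[3]=5, slow++,fast++
slow=3 fast=4: a[fast]=5=a[slow] dup, fast++
slow=3 fast=5: a[fast]=6≠a[slow]=5 write a[4]=6, slow++,fast++
slow=4 fast=6: a[fast]=7≠a[slow]=6 write a[5]=7, slow++,fast++
slow=5 fast=7: a[fast]=7=a[slow] dup, fast++
slow=5 fast=8: a[fast]=12≠a[slow]=7 write a[6]=12, slow++,fast++

length 7; prefix = [1, 2, 4, 5, 6, 7, 12]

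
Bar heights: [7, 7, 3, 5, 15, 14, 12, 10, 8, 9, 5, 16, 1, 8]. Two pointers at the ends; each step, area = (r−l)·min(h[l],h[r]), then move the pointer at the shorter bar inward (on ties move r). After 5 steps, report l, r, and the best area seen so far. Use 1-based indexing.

l=1 r=14: min(7,8)*13=91 best=91 *, l++
l=2 r=14: min(7,8)*12=84 best=91, l++
l=3 r=14: min(3,8)*11=33 best=91, l++
l=4 r=14: min(5,8)*10=50 best=91, l++
l=5 r=14: min(15,8)*9=72 best=91, r--

l=5, r=13, best area=91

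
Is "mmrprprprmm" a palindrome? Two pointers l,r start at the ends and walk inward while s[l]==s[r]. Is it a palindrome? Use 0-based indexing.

l=0 r=10: 'm'=='m', l++,r--
l=1 r=9: 'm'=='m', l++,r--
l=2 r=8: 'r'=='r', l++,r--
l=3 r=7: 'p'=='p', l++,r--
l=4 r=6: 'r'=='r', l++,r--

palindrome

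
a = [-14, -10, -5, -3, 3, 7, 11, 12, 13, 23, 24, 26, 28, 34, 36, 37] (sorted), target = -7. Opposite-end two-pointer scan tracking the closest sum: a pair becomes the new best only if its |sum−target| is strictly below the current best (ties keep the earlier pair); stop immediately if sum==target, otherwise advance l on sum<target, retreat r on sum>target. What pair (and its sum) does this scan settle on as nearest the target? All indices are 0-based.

pair (-14, 7) with sum -7 (|Δ|=0)

[0,15] -14+37=23 d=30 * → r--
[0,14] -14+36=22 d=29 * → r--
[0,13] -14+34=20 d=27 * → r--
[0,12] -14+28=14 d=21 * → r--
[0,11] -14+26=12 d=19 * → r--
[0,10] -14+24=10 d=17 * → r--
[0,9] -14+23=9 d=16 * → r--
[0,8] -14+13=-1 d=6 * → r--
[0,7] -14+12=-2 d=5 * → r--
[0,6] -14+11=-3 d=4 * → r--
[0,5] -14+7=-7 d=0 * → stop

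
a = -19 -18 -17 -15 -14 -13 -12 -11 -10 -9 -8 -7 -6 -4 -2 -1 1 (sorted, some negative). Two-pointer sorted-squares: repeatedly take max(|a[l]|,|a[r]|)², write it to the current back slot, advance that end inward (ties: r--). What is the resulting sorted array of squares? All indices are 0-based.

[1, 1, 4, 16, 36, 49, 64, 81, 100, 121, 144, 169, 196, 225, 289, 324, 361]

[0,16] |-19|>|1| out[16]=361 → l++
[1,16] |-18|>|1| out[15]=324 → l++
[2,16] |-17|>|1| out[14]=289 → l++
[3,16] |-15|>|1| out[13]=225 → l++
[4,16] |-14|>|1| out[12]=196 → l++
[5,16] |-13|>|1| out[11]=169 → l++
[6,16] |-12|>|1| out[10]=144 → l++
[7,16] |-11|>|1| out[9]=121 → l++
[8,16] |-10|>|1| out[8]=100 → l++
[9,16] |-9|>|1| out[7]=81 → l++
[10,16] |-8|>|1| out[6]=64 → l++
[11,16] |-7|>|1| out[5]=49 → l++
[12,16] |-6|>|1| out[4]=36 → l++
[13,16] |-4|>|1| out[3]=16 → l++
[14,16] |-2|>|1| out[2]=4 → l++
[15,16] |-1|<=|1| out[1]=1 → r--
[15,15] |-1|<=|-1| out[0]=1 → r--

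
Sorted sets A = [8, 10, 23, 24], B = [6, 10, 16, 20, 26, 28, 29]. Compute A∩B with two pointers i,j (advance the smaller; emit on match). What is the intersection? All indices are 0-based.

[i=0,j=0] 8>6 → j++
[i=0,j=1] 8<10 → i++
[i=1,j=1] 10==10 emit → i++,j++
[i=2,j=2] 23>16 → j++
[i=2,j=3] 23>20 → j++
[i=2,j=4] 23<26 → i++
[i=3,j=4] 24<26 → i++

intersection = [10]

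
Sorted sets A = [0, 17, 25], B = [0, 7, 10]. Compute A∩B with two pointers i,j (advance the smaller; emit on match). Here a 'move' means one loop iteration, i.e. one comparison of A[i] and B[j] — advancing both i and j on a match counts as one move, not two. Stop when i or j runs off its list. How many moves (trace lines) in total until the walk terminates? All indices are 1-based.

[i=1,j=1] 0==0 emit → i++,j++
[i=2,j=2] 17>7 → j++
[i=2,j=3] 17>10 → j++

3 moves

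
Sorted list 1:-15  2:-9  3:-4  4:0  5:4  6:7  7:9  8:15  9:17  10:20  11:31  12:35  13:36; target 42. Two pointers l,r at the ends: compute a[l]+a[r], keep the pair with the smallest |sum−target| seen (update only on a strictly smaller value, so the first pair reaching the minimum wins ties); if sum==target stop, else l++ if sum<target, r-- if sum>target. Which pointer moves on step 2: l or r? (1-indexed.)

[1,13] -15+36=21 d=21 * → l++
[2,13] -9+36=27 d=15 * → l++

l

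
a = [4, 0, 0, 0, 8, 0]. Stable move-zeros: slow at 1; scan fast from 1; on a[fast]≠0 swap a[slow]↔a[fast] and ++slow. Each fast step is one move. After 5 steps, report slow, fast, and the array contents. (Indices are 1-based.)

(s=1,f=1) a[fast]=4≠0 swap→a[1]=4 → slow++,fast++
(s=2,f=2) a[fast]=0 → fast++
(s=2,f=3) a[fast]=0 → fast++
(s=2,f=4) a[fast]=0 → fast++
(s=2,f=5) a[fast]=8≠0 swap→a[2]=8 → slow++,fast++

slow=3, fast=6, a=[4, 8, 0, 0, 0, 0]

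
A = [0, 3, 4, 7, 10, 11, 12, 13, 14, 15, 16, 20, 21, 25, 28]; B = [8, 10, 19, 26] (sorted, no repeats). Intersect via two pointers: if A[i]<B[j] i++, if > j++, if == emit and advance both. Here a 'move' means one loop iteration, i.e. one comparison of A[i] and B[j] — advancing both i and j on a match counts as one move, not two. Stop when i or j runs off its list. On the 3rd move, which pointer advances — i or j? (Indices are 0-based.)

i

i=0 j=0: 0<8, i++
i=1 j=0: 3<8, i++
i=2 j=0: 4<8, i++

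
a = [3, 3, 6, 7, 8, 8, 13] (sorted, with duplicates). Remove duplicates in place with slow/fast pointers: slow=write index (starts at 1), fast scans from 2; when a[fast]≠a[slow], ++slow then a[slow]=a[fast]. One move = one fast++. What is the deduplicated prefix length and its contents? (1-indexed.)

(s=1,f=2) a[fast]=3=a[slow] dup → fast++
(s=1,f=3) a[fast]=6≠a[slow]=3 write a[2]=6 → slow++,fast++
(s=2,f=4) a[fast]=7≠a[slow]=6 write a[3]=7 → slow++,fast++
(s=3,f=5) a[fast]=8≠a[slow]=7 write a[4]=8 → slow++,fast++
(s=4,f=6) a[fast]=8=a[slow] dup → fast++
(s=4,f=7) a[fast]=13≠a[slow]=8 write a[5]=13 → slow++,fast++

length 5; prefix = [3, 6, 7, 8, 13]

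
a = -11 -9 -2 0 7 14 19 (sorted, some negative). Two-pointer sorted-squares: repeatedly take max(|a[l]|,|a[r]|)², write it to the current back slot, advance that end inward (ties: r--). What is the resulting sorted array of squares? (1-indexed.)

l=1 r=7: |-11|<=|19| out[7]=361, r--
l=1 r=6: |-11|<=|14| out[6]=196, r--
l=1 r=5: |-11|>|7| out[5]=121, l++
l=2 r=5: |-9|>|7| out[4]=81, l++
l=3 r=5: |-2|<=|7| out[3]=49, r--
l=3 r=4: |-2|>|0| out[2]=4, l++
l=4 r=4: |0|<=|0| out[1]=0, r--

[0, 4, 49, 81, 121, 196, 361]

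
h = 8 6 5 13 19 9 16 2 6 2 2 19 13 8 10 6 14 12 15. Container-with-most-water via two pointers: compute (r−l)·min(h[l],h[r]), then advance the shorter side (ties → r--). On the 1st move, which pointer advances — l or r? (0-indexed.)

[0,18] min(8,15)*18=144 best=144 * → l++

l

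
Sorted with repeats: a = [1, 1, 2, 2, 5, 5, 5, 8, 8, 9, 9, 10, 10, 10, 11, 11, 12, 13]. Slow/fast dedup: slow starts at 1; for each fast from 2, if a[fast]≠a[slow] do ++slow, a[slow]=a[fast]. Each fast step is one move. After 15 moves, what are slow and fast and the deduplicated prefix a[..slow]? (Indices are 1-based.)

slow=1 fast=2: a[fast]=1=a[slow] dup, fast++
slow=1 fast=3: a[fast]=2≠a[slow]=1 write a[2]=2, slow++,fast++
slow=2 fast=4: a[fast]=2=a[slow] dup, fast++
slow=2 fast=5: a[fast]=5≠a[slow]=2 write a[3]=5, slow++,fast++
slow=3 fast=6: a[fast]=5=a[slow] dup, fast++
slow=3 fast=7: a[fast]=5=a[slow] dup, fast++
slow=3 fast=8: a[fast]=8≠a[slow]=5 write a[4]=8, slow++,fast++
slow=4 fast=9: a[fast]=8=a[slow] dup, fast++
slow=4 fast=10: a[fast]=9≠a[slow]=8 write a[5]=9, slow++,fast++
slow=5 fast=11: a[fast]=9=a[slow] dup, fast++
slow=5 fast=12: a[fast]=10≠a[slow]=9 write a[6]=10, slow++,fast++
slow=6 fast=13: a[fast]=10=a[slow] dup, fast++
slow=6 fast=14: a[fast]=10=a[slow] dup, fast++
slow=6 fast=15: a[fast]=11≠a[slow]=10 write a[7]=11, slow++,fast++
slow=7 fast=16: a[fast]=11=a[slow] dup, fast++

slow=7, fast=17, prefix=[1, 2, 5, 8, 9, 10, 11]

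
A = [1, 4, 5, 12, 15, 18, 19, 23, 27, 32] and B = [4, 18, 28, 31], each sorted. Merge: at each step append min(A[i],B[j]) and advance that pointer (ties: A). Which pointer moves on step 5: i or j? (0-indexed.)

i

[i=0,j=0] A[i]=1<=B[j]=4 take 1 → i++
[i=1,j=0] A[i]=4<=B[j]=4 take 4 → i++
[i=2,j=0] A[i]=5>B[j]=4 take 4 → j++
[i=2,j=1] A[i]=5<=B[j]=18 take 5 → i++
[i=3,j=1] A[i]=12<=B[j]=18 take 12 → i++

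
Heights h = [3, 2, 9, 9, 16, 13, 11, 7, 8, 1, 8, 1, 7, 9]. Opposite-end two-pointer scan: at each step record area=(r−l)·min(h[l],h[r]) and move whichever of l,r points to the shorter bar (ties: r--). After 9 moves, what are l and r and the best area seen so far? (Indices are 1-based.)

l=3, r=7, best area=99

[1,14] min(3,9)*13=39 best=39 * → l++
[2,14] min(2,9)*12=24 best=39 → l++
[3,14] min(9,9)*11=99 best=99 * → r--
[3,13] min(9,7)*10=70 best=99 → r--
[3,12] min(9,1)*9=9 best=99 → r--
[3,11] min(9,8)*8=64 best=99 → r--
[3,10] min(9,1)*7=7 best=99 → r--
[3,9] min(9,8)*6=48 best=99 → r--
[3,8] min(9,7)*5=35 best=99 → r--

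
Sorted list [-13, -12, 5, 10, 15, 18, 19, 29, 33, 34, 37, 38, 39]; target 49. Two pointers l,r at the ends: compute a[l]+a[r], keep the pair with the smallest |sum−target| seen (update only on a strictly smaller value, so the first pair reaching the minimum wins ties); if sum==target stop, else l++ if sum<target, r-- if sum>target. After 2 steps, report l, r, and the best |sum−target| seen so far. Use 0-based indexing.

l=2, r=12, best |Δ|=22

l=0 r=12: -13+39=26 d=23 *, l++
l=1 r=12: -12+39=27 d=22 *, l++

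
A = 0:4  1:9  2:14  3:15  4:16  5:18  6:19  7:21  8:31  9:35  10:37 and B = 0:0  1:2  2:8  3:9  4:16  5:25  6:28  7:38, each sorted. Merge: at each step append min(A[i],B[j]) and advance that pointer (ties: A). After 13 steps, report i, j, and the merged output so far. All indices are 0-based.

[i=0,j=0] A[i]=4>B[j]=0 take 0 → j++
[i=0,j=1] A[i]=4>B[j]=2 take 2 → j++
[i=0,j=2] A[i]=4<=B[j]=8 take 4 → i++
[i=1,j=2] A[i]=9>B[j]=8 take 8 → j++
[i=1,j=3] A[i]=9<=B[j]=9 take 9 → i++
[i=2,j=3] A[i]=14>B[j]=9 take 9 → j++
[i=2,j=4] A[i]=14<=B[j]=16 take 14 → i++
[i=3,j=4] A[i]=15<=B[j]=16 take 15 → i++
[i=4,j=4] A[i]=16<=B[j]=16 take 16 → i++
[i=5,j=4] A[i]=18>B[j]=16 take 16 → j++
[i=5,j=5] A[i]=18<=B[j]=25 take 18 → i++
[i=6,j=5] A[i]=19<=B[j]=25 take 19 → i++
[i=7,j=5] A[i]=21<=B[j]=25 take 21 → i++

i=8, j=5, merged so far=[0, 2, 4, 8, 9, 9, 14, 15, 16, 16, 18, 19, 21]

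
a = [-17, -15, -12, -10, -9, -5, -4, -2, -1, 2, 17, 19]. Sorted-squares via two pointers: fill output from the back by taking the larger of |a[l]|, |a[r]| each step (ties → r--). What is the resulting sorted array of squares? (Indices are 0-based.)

[1, 4, 4, 16, 25, 81, 100, 144, 225, 289, 289, 361]

l=0 r=11: |-17|<=|19| out[11]=361, r--
l=0 r=10: |-17|<=|17| out[10]=289, r--
l=0 r=9: |-17|>|2| out[9]=289, l++
l=1 r=9: |-15|>|2| out[8]=225, l++
l=2 r=9: |-12|>|2| out[7]=144, l++
l=3 r=9: |-10|>|2| out[6]=100, l++
l=4 r=9: |-9|>|2| out[5]=81, l++
l=5 r=9: |-5|>|2| out[4]=25, l++
l=6 r=9: |-4|>|2| out[3]=16, l++
l=7 r=9: |-2|<=|2| out[2]=4, r--
l=7 r=8: |-2|>|-1| out[1]=4, l++
l=8 r=8: |-1|<=|-1| out[0]=1, r--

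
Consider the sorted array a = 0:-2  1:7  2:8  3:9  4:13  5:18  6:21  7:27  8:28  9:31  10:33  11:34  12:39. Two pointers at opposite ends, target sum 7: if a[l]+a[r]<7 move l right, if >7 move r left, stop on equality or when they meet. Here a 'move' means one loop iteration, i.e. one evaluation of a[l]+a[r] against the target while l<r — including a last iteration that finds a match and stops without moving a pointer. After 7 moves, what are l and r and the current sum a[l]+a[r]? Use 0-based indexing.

[0,12] -2+39=37 >7 → r--
[0,11] -2+34=32 >7 → r--
[0,10] -2+33=31 >7 → r--
[0,9] -2+31=29 >7 → r--
[0,8] -2+28=26 >7 → r--
[0,7] -2+27=25 >7 → r--
[0,6] -2+21=19 >7 → r--

l=0, r=5, sum=16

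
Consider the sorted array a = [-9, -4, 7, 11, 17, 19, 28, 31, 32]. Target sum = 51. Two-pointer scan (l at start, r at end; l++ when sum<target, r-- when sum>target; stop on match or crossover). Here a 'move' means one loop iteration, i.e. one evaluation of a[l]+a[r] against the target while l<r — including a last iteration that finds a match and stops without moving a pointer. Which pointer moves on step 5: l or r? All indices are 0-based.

l

l=0 r=8: -9+32=23 <51, l++
l=1 r=8: -4+32=28 <51, l++
l=2 r=8: 7+32=39 <51, l++
l=3 r=8: 11+32=43 <51, l++
l=4 r=8: 17+32=49 <51, l++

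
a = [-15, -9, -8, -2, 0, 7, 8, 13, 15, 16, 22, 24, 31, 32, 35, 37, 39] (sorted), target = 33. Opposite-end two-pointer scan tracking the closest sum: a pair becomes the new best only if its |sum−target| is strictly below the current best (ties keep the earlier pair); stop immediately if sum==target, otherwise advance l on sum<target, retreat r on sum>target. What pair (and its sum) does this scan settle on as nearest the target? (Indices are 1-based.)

[1,17] -15+39=24 d=9 * → l++
[2,17] -9+39=30 d=3 * → l++
[3,17] -8+39=31 d=2 * → l++
[4,17] -2+39=37 d=4 → r--
[4,16] -2+37=35 d=2 → r--
[4,15] -2+35=33 d=0 * → stop

pair (-2, 35) with sum 33 (|Δ|=0)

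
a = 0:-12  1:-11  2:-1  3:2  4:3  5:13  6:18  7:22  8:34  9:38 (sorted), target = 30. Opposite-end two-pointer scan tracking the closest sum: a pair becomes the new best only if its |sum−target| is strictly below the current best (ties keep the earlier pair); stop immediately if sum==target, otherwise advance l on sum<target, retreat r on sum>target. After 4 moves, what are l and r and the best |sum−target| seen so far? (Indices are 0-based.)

l=2, r=7, best |Δ|=3

l=0 r=9: -12+38=26 d=4 *, l++
l=1 r=9: -11+38=27 d=3 *, l++
l=2 r=9: -1+38=37 d=7, r--
l=2 r=8: -1+34=33 d=3, r--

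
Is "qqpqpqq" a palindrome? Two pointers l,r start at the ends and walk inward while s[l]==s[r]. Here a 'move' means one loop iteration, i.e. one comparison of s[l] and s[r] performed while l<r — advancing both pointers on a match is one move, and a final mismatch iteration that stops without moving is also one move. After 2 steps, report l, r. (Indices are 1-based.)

l=1 r=7: 'q'=='q', l++,r--
l=2 r=6: 'q'=='q', l++,r--

l=3, r=5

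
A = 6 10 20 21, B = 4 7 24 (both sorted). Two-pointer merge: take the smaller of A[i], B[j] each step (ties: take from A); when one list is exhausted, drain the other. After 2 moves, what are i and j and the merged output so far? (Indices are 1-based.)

i=2, j=2, merged so far=[4, 6]

[i=1,j=1] A[i]=6>B[j]=4 take 4 → j++
[i=1,j=2] A[i]=6<=B[j]=7 take 6 → i++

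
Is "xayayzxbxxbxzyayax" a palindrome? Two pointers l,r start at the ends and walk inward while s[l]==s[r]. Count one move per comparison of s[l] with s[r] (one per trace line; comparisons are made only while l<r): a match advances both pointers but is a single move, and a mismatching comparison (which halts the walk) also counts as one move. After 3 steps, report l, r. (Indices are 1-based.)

[1,18] 'x'=='x' → l++,r--
[2,17] 'a'=='a' → l++,r--
[3,16] 'y'=='y' → l++,r--

l=4, r=15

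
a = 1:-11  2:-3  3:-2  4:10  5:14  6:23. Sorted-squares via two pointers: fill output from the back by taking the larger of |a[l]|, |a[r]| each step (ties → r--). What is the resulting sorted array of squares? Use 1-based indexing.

[1,6] |-11|<=|23| out[6]=529 → r--
[1,5] |-11|<=|14| out[5]=196 → r--
[1,4] |-11|>|10| out[4]=121 → l++
[2,4] |-3|<=|10| out[3]=100 → r--
[2,3] |-3|>|-2| out[2]=9 → l++
[3,3] |-2|<=|-2| out[1]=4 → r--

[4, 9, 100, 121, 196, 529]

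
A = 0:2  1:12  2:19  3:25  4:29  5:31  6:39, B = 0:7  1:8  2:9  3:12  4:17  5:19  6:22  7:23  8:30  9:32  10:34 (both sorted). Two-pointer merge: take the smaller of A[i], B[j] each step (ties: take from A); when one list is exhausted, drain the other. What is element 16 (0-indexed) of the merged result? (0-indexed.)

merged[16] = 34

i=0 j=0: A[i]=2<=B[j]=7 take 2, i++
i=1 j=0: A[i]=12>B[j]=7 take 7, j++
i=1 j=1: A[i]=12>B[j]=8 take 8, j++
i=1 j=2: A[i]=12>B[j]=9 take 9, j++
i=1 j=3: A[i]=12<=B[j]=12 take 12, i++
i=2 j=3: A[i]=19>B[j]=12 take 12, j++
i=2 j=4: A[i]=19>B[j]=17 take 17, j++
i=2 j=5: A[i]=19<=B[j]=19 take 19, i++
i=3 j=5: A[i]=25>B[j]=19 take 19, j++
i=3 j=6: A[i]=25>B[j]=22 take 22, j++
i=3 j=7: A[i]=25>B[j]=23 take 23, j++
i=3 j=8: A[i]=25<=B[j]=30 take 25, i++
i=4 j=8: A[i]=29<=B[j]=30 take 29, i++
i=5 j=8: A[i]=31>B[j]=30 take 30, j++
i=5 j=9: A[i]=31<=B[j]=32 take 31, i++
i=6 j=9: A[i]=39>B[j]=32 take 32, j++
i=6 j=10: A[i]=39>B[j]=34 take 34, j++
i=6 j=11: B done, take A[i]=39, i++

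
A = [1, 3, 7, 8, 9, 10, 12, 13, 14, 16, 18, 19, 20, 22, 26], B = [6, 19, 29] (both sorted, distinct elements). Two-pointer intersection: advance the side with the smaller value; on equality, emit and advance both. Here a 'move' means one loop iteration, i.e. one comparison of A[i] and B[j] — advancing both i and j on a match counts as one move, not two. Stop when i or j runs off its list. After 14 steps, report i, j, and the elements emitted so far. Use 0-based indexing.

[i=0,j=0] 1<6 → i++
[i=1,j=0] 3<6 → i++
[i=2,j=0] 7>6 → j++
[i=2,j=1] 7<19 → i++
[i=3,j=1] 8<19 → i++
[i=4,j=1] 9<19 → i++
[i=5,j=1] 10<19 → i++
[i=6,j=1] 12<19 → i++
[i=7,j=1] 13<19 → i++
[i=8,j=1] 14<19 → i++
[i=9,j=1] 16<19 → i++
[i=10,j=1] 18<19 → i++
[i=11,j=1] 19==19 emit → i++,j++
[i=12,j=2] 20<29 → i++

i=13, j=2, emitted=[19]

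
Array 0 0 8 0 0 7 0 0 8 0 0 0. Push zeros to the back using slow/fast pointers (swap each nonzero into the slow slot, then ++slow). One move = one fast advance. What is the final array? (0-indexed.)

slow=0 fast=0: a[fast]=0, fast++
slow=0 fast=1: a[fast]=0, fast++
slow=0 fast=2: a[fast]=8≠0 swap→a[0]=8, slow++,fast++
slow=1 fast=3: a[fast]=0, fast++
slow=1 fast=4: a[fast]=0, fast++
slow=1 fast=5: a[fast]=7≠0 swap→a[1]=7, slow++,fast++
slow=2 fast=6: a[fast]=0, fast++
slow=2 fast=7: a[fast]=0, fast++
slow=2 fast=8: a[fast]=8≠0 swap→a[2]=8, slow++,fast++
slow=3 fast=9: a[fast]=0, fast++
slow=3 fast=10: a[fast]=0, fast++
slow=3 fast=11: a[fast]=0, fast++

[8, 7, 8, 0, 0, 0, 0, 0, 0, 0, 0, 0]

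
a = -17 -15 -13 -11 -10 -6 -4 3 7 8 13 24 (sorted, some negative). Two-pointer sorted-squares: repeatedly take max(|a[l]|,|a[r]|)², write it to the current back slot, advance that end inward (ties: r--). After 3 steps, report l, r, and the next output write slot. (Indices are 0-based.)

[0,11] |-17|<=|24| out[11]=576 → r--
[0,10] |-17|>|13| out[10]=289 → l++
[1,10] |-15|>|13| out[9]=225 → l++

l=2, r=10, next write slot=8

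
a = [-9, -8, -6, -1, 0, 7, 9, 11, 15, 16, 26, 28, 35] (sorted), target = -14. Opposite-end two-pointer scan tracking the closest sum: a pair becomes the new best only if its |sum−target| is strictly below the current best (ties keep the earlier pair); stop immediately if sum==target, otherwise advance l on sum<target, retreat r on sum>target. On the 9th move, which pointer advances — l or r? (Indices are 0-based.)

r

[0,12] -9+35=26 d=40 * → r--
[0,11] -9+28=19 d=33 * → r--
[0,10] -9+26=17 d=31 * → r--
[0,9] -9+16=7 d=21 * → r--
[0,8] -9+15=6 d=20 * → r--
[0,7] -9+11=2 d=16 * → r--
[0,6] -9+9=0 d=14 * → r--
[0,5] -9+7=-2 d=12 * → r--
[0,4] -9+0=-9 d=5 * → r--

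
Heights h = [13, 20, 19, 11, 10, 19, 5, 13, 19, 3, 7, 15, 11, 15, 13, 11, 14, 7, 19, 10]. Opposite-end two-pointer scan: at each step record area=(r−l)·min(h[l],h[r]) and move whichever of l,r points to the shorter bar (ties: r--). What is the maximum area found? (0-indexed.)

max area = 323

[0,19] min(13,10)*19=190 best=190 * → r--
[0,18] min(13,19)*18=234 best=234 * → l++
[1,18] min(20,19)*17=323 best=323 * → r--
[1,17] min(20,7)*16=112 best=323 → r--
[1,16] min(20,14)*15=210 best=323 → r--
[1,15] min(20,11)*14=154 best=323 → r--
[1,14] min(20,13)*13=169 best=323 → r--
[1,13] min(20,15)*12=180 best=323 → r--
[1,12] min(20,11)*11=121 best=323 → r--
[1,11] min(20,15)*10=150 best=323 → r--
[1,10] min(20,7)*9=63 best=323 → r--
[1,9] min(20,3)*8=24 best=323 → r--
[1,8] min(20,19)*7=133 best=323 → r--
[1,7] min(20,13)*6=78 best=323 → r--
[1,6] min(20,5)*5=25 best=323 → r--
[1,5] min(20,19)*4=76 best=323 → r--
[1,4] min(20,10)*3=30 best=323 → r--
[1,3] min(20,11)*2=22 best=323 → r--
[1,2] min(20,19)*1=19 best=323 → r--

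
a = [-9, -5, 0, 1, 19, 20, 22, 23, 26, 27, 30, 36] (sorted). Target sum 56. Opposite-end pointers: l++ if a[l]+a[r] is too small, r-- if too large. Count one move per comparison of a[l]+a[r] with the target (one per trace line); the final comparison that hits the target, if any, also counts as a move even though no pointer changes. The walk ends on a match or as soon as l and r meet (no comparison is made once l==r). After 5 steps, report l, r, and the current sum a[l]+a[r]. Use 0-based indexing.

l=0 r=11: -9+36=27 <56, l++
l=1 r=11: -5+36=31 <56, l++
l=2 r=11: 0+36=36 <56, l++
l=3 r=11: 1+36=37 <56, l++
l=4 r=11: 19+36=55 <56, l++

l=5, r=11, sum=56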